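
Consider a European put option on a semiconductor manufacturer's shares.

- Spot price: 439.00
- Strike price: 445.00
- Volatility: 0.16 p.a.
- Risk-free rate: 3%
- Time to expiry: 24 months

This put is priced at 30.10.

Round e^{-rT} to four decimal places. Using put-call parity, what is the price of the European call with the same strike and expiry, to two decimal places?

exp(−rT) = exp(−0.03·2) = 0.9418
Put-call parity: C − P = S − K·e^(−rT) = 439 − 445·0.9418 = 439 − 419.1010 = 19.8990
C = P + (C − P) = 30.10 + (19.8990) = 49.9990

50.00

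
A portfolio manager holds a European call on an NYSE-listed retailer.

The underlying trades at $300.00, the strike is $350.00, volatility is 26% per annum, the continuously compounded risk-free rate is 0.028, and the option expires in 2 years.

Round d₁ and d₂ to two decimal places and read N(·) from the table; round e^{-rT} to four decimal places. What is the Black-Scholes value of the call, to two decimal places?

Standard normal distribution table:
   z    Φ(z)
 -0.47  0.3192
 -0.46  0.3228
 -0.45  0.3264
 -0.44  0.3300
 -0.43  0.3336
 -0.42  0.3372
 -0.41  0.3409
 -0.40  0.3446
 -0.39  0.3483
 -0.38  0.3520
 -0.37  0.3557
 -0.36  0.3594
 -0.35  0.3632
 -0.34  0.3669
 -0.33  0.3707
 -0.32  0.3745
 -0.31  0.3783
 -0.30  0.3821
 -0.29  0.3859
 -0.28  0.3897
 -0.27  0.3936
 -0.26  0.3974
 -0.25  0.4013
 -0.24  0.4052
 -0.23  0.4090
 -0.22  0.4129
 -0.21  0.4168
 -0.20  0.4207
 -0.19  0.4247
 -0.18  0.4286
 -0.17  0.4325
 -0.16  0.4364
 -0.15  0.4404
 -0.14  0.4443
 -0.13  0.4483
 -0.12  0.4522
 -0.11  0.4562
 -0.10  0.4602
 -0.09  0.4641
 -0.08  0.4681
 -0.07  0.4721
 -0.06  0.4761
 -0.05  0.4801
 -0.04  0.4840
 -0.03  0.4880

$32.42

σ√T = 0.26·√2 = 0.3677
d₁ = [ln(300/350) + (0.028 + 0.26²/2)·2] / 0.3677 = [-0.1542 + 0.1236] / 0.3677 = -0.0831 ≈ -0.08
d₂ = d₁ − σ√T = -0.0831 − 0.3677 = -0.4508 ≈ -0.45
e^(−rT) = e^(−0.028·2) = 0.9455
C = 300·N(-0.08) − 350·0.9455·N(-0.45) = 300·0.4681 − 350·0.9455·0.3264 = 140.4300 − 108.0139 = 32.4161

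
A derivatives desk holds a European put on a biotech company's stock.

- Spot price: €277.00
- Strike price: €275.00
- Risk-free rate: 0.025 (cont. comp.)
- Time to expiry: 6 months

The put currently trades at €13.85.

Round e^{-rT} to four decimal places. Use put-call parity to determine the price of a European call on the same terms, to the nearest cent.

€19.26

exp(−rT) = exp(−0.025·0.5) = 0.9876
Put-call parity: C − P = S − K·e^(−rT) = 277 − 275·0.9876 = 277 − 271.5900 = 5.4100
C = P + (C − P) = 13.85 + (5.4100) = 19.2600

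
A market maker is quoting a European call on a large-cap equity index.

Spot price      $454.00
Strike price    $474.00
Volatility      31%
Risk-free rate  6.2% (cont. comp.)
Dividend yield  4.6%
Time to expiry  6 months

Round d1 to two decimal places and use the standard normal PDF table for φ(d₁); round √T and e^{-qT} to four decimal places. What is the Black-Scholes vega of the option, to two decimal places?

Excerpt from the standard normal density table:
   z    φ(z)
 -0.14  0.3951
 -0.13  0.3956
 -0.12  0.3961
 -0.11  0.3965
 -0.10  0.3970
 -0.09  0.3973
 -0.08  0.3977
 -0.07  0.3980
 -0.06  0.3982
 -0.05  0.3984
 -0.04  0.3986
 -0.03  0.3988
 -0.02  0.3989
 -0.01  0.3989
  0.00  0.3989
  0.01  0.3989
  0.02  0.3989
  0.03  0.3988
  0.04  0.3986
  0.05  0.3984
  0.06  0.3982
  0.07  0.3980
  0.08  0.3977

T = 0.5;  σ√T = 0.2192
d₁ = [ln(454/474) + (0.062 − 0.046 + ½·0.31²)·0.5] / (σ√T) = (-0.0431 + 0.0320) / 0.2192 = -0.0506 ≈ -0.05
√T = √0.5 = 0.7071
φ(d₁) = φ(-0.05) = 0.3984
exp(−qT) = exp(−0.046·0.5) = 0.9773
vega = S·exp(−qT)·φ(d₁)·√T = 454·0.9773·0.3984·0.7071 = 124.9925

124.99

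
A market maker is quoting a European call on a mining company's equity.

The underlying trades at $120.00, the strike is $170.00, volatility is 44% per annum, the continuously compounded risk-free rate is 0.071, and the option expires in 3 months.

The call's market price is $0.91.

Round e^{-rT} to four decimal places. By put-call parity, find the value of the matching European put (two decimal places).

$47.92

exp(−rT) = exp(−0.071·0.25) = 0.9824
Put-call parity: C − P = S − K·e^(−rT) = 120 − 170·0.9824 = 120 − 167.0080 = -47.0080
P = C − (C − P) = 0.91 − (-47.0080) = 47.9180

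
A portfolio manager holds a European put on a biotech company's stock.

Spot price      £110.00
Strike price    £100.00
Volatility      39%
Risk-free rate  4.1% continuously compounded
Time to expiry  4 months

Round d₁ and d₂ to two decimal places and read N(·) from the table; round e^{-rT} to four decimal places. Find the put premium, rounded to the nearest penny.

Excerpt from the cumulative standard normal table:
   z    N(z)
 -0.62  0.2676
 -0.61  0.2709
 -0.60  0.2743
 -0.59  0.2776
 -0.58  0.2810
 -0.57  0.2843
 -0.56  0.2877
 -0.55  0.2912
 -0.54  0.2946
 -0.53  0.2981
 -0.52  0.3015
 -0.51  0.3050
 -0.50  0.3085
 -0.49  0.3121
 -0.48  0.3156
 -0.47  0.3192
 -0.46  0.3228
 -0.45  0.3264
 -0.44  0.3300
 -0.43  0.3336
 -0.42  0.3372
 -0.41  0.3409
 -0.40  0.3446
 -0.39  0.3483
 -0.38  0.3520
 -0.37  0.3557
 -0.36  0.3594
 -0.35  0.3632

σ√T = 0.39 × 0.5774 = 0.2252
ln(S/K) + (r + σ²/2)T = ln(110/100) + (0.041 + 0.39²/2)·0.3333 = 0.0953 + 0.0390 = 0.1343
d₁ = 0.1343 / 0.2252 = 0.5966 → 0.60
d₂ = d₁ − σ√T = 0.5966 − 0.2252 = 0.3714 → 0.37
e^(−rT) = e^(−0.041·0.3333) = 0.9864
N(−d₂) = N(-0.37) = 0.3557;  N(−d₁) = N(-0.60) = 0.2743
P = 100·0.9864·0.3557 − 110·0.2743 = 35.0862 − 30.1730 = 4.9132

£4.91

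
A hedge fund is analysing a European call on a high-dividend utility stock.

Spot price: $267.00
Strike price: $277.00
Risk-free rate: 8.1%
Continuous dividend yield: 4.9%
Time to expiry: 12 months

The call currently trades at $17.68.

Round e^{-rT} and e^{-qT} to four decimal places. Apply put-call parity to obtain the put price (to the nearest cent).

e^(−qT) = e^(−0.049·1) = 0.9522;  e^(−rT) = e^(−0.081·1) = 0.9222
Put-call parity: C − P = S·e^(−qT) − K·e^(−rT) = 267·0.9522 − 277·0.9222 = 254.2374 − 255.4494 = -1.2120
P = C − (C − P) = 17.68 − (-1.2120) = 18.8920

$18.89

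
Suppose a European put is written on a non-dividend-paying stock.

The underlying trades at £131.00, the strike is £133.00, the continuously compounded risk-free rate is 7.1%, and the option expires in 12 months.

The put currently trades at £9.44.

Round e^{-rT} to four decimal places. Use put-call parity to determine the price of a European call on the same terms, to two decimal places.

£16.55

e^(−rT) = e^(−0.071·1) = 0.9315
Put-call parity: C − P = S − K·e^(−rT) = 131 − 133·0.9315 = 131 − 123.8895 = 7.1105
C = P + (C − P) = 9.44 + (7.1105) = 16.5505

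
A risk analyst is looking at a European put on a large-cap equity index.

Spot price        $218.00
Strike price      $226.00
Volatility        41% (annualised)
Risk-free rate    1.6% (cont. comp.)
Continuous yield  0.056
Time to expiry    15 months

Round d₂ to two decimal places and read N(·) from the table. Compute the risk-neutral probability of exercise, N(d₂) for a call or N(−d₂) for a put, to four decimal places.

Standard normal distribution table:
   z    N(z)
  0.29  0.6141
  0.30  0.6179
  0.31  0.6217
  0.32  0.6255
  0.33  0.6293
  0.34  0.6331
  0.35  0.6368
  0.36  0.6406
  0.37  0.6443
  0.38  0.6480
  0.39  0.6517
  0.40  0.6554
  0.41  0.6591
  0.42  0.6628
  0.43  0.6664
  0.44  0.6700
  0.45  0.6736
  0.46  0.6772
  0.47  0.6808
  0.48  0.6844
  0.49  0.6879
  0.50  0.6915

σ√T = 0.41 × 1.1180 = 0.4584
d₁ = [ln(218/226) + (0.016 − 0.056 + 0.41²/2)·1.25] / 0.4584 = [-0.0360 + 0.0551] / 0.4584 = 0.0415 → 0.04
d₂ = d₁ − σ√T = 0.0415 − 0.4584 = -0.4169 → -0.42
Risk-neutral Pr[S_T < K] = N(−d₂) = N(0.42) = 0.6628

0.6628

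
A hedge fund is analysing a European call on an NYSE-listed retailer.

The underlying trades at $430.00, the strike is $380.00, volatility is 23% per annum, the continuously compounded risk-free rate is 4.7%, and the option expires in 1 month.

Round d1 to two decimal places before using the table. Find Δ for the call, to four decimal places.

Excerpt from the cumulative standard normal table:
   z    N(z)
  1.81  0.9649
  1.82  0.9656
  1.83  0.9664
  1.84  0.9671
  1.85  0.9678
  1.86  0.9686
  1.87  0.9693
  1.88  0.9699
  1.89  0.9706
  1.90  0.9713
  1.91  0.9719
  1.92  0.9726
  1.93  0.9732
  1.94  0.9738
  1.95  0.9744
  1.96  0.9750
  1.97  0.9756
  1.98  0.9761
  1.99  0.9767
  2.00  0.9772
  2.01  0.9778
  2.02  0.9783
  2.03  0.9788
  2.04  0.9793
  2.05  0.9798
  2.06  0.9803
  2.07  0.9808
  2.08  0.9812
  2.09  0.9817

0.9744

T = 0.08333;  σ√T = 0.0664
ln(S/K) + (r + σ²/2)T = ln(430/380) + (0.047 + 0.23²/2)·0.08333 = 0.1236 + 0.0061 = 0.1297
d₁ = 0.1297 / 0.0664 = 1.9540 ≈ 1.95
N(d₁) = N(1.95) = 0.9744
Δ_call = N(d₁) = 0.9744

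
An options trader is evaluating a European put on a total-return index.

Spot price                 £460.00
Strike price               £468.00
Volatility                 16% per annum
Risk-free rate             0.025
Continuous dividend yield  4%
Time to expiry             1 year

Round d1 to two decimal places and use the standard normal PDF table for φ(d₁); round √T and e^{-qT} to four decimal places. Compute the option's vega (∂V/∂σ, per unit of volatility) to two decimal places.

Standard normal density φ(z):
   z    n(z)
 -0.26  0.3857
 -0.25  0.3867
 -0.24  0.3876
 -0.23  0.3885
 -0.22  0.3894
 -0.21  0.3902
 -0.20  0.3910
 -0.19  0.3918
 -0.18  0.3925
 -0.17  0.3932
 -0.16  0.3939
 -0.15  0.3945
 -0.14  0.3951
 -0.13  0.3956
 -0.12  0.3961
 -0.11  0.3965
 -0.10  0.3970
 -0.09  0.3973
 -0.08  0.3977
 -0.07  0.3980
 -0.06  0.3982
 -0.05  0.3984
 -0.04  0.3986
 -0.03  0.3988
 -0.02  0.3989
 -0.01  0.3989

σ√T = 0.16·√1 = 0.1600
ln(S/K) + (r − q + σ²/2)T = ln(460/468) + (0.025 − 0.04 + 0.16²/2)·1 = -0.0172 − 0.0022 = -0.0194
d₁ = -0.0194 / 0.1600 = -0.1215 → -0.12
√T = √1 = 1.0000
φ(d₁) = φ(-0.12) = 0.3961
exp(−qT) = exp(−0.04·1) = 0.9608
vega = S·exp(−qT)·φ(d₁)·√T = 460·0.9608·0.3961·1.0000 = 175.0635

175.06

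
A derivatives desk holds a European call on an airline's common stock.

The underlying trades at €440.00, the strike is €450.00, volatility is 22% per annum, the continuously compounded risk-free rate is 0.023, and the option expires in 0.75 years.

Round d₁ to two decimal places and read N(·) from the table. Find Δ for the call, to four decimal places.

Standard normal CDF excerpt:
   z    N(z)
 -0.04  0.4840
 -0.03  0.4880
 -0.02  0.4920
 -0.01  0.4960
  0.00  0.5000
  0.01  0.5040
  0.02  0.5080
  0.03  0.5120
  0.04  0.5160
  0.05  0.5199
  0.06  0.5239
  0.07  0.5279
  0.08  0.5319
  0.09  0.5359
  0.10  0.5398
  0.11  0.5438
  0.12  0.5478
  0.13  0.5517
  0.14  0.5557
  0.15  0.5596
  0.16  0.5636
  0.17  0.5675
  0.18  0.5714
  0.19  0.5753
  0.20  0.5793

σ√T = 0.22 × 0.8660 = 0.1905
d₁ = [ln(440/450) + (0.023 + 0.22²/2)·0.75] / 0.1905 = [-0.0225 + 0.0354] / 0.1905 = 0.0678 → 0.07
N(d₁) = N(0.07) = 0.5279
Δ_call = N(d₁) = 0.5279

0.5279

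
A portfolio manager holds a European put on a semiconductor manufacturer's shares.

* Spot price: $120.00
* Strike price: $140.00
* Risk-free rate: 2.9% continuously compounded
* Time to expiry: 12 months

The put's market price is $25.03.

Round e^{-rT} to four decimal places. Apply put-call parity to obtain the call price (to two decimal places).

exp(−rT) = exp(−0.029·1) = 0.9714
Put-call parity: C − P = S − K·e^(−rT) = 120 − 140·0.9714 = 120 − 135.9960 = -15.9960
C = P + (C − P) = 25.03 + (-15.9960) = 9.0340

$9.03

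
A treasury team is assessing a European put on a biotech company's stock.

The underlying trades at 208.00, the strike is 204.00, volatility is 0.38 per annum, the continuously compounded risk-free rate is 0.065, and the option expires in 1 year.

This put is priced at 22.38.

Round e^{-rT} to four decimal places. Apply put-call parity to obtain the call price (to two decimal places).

39.21

e^(−rT) = e^(−0.065·1) = 0.9371
Put-call parity: C − P = S − K·e^(−rT) = 208 − 204·0.9371 = 208 − 191.1684 = 16.8316
C = P + (C − P) = 22.38 + (16.8316) = 39.2116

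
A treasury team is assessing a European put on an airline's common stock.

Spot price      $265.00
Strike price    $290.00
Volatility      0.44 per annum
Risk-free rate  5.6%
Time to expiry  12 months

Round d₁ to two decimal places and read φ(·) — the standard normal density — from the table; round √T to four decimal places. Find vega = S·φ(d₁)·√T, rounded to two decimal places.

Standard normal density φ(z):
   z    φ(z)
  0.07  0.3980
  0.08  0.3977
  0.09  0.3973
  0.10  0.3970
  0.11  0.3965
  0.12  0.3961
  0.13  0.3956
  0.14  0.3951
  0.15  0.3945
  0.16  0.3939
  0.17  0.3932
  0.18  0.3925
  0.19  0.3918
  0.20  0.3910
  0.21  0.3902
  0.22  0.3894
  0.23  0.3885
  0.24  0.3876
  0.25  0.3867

σ√T = 0.44 × 1.0000 = 0.4400
ln(S/K) + (r + σ²/2)T = ln(265/290) + (0.056 + 0.44²/2)·1 = -0.0902 + 0.1528 = 0.0626
d₁ = 0.0626 / 0.4400 = 0.1424 → 0.14
√T = √1 = 1.0000
φ(d₁) = φ(0.14) = 0.3951
vega = S·φ(d₁)·√T = 265·0.3951·1.0000 = 104.7015

104.70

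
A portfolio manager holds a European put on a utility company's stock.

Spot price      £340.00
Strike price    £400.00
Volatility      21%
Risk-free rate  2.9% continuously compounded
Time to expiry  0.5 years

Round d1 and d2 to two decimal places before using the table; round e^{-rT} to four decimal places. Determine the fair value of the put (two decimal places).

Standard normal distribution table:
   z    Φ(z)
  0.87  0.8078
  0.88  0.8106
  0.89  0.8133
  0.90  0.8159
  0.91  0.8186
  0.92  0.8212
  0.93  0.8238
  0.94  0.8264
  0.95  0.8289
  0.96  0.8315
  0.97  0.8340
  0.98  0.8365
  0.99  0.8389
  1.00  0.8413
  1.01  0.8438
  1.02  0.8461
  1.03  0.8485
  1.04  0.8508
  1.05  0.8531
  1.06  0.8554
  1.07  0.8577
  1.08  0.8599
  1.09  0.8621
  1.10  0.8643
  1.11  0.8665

σ√T = 0.21·√0.5 = 0.1485
d₁ = [ln(340/400) + (0.029 + 0.21²/2)·0.5] / 0.1485 = [-0.1625 + 0.0255] / 0.1485 = -0.9226 ⇒ -0.92
d₂ = d₁ − σ√T = -0.9226 − 0.1485 = -1.0711 ⇒ -1.07
e^(−rT) = e^(−0.029·0.5) = 0.9856
P = 400·0.9856·N(1.07) − 340·N(0.92) = 400·0.9856·0.8577 − 340·0.8212 = 338.1396 − 279.2080 = 58.9316

£58.93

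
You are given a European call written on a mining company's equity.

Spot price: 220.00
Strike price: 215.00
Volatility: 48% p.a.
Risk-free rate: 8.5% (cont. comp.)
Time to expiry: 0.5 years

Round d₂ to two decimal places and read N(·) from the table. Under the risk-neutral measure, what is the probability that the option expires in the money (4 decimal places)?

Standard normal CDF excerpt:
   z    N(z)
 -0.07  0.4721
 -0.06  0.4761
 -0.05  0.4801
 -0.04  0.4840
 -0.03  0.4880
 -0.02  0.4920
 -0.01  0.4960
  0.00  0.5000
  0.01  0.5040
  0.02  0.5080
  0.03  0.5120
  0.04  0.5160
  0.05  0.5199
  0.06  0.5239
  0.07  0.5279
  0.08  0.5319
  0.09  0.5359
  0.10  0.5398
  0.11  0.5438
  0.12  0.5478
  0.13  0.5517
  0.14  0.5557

0.5080

T = 0.5;  σ√T = 0.3394
ln(S/K) + (r + σ²/2)T = ln(220/215) + (0.085 + 0.48²/2)·0.5 = 0.0230 + 0.1001 = 0.1231
d₁ = 0.1231 / 0.3394 = 0.3627 ⇒ 0.36
d₂ = d₁ − σ√T = 0.3627 − 0.3394 = 0.0232 ⇒ 0.02
Pr(exercise) under Q = N(d₂) = 0.5080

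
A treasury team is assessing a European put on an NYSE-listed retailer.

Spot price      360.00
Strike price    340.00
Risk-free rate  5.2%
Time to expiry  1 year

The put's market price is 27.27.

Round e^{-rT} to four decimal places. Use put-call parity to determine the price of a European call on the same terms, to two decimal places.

64.51

exp(−rT) = exp(−0.052·1) = 0.9493
Put-call parity: C − P = S − K·e^(−rT) = 360 − 340·0.9493 = 360 − 322.7620 = 37.2380
C = P + (C − P) = 27.27 + (37.2380) = 64.5080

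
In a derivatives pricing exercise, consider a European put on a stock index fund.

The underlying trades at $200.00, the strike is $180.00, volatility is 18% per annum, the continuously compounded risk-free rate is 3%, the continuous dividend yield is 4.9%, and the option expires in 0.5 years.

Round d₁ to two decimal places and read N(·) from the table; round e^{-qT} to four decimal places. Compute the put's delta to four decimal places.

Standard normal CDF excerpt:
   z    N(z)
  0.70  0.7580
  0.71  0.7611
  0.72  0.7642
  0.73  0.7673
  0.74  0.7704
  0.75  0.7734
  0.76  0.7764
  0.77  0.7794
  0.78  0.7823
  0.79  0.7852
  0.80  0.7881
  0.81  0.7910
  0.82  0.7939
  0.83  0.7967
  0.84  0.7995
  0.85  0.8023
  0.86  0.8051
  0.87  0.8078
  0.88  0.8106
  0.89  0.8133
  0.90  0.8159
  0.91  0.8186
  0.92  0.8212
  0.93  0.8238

-0.2011

σ√T = 0.18 × 0.7071 = 0.1273
d₁ = [ln(200/180) + (0.03 − 0.049 + 0.18²/2)·0.5] / 0.1273 = [0.1054 − 0.0014] / 0.1273 = 0.8168 which rounds to 0.82
N(d₁) = N(0.82) = 0.7939
Δ_put = exp(−qT)·(N(d₁) − 1) = 0.9758·(0.7939 − 1) = -0.2011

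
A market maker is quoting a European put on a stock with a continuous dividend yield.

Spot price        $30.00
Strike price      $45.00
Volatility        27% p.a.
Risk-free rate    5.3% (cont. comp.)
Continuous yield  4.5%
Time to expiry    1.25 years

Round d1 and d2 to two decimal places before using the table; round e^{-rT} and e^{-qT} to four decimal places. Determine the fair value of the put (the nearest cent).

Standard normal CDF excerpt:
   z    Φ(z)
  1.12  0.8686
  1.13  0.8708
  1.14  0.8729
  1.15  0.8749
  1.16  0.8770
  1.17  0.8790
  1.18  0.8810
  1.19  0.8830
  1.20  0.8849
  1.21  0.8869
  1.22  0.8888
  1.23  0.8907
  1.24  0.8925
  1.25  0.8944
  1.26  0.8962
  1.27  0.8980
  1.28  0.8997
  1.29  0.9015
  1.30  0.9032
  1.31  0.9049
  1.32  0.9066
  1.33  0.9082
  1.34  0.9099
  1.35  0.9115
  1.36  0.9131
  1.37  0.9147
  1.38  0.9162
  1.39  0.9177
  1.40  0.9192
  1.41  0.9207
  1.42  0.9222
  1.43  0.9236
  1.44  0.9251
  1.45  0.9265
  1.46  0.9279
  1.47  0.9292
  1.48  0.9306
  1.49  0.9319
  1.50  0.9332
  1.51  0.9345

σ√T = 0.27·√1.25 = 0.3019
d₁ = [ln(30/45) + (0.053 − 0.045 + 0.27²/2)·1.25] / 0.3019 = [-0.4055 + 0.0556] / 0.3019 = -1.1591 ⇒ -1.16
d₂ = d₁ − σ√T = -1.1591 − 0.3019 = -1.4610 ⇒ -1.46
e^(−qT) = e^(−0.045·1.25) = 0.9453;  e^(−rT) = e^(−0.053·1.25) = 0.9359
P = 45·0.9359·N(1.46) − 30·0.9453·N(1.16) = 45·0.9359·0.9279 − 30·0.9453·0.8770 = 39.0790 − 24.8708 = 14.2081

$14.21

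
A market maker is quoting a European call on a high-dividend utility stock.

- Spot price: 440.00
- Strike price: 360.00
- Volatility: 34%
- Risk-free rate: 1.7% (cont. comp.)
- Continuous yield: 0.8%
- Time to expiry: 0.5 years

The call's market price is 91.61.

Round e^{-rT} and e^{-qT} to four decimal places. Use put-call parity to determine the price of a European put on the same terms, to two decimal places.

exp(−qT) = exp(−0.008·0.5) = 0.9960;  exp(−rT) = exp(−0.017·0.5) = 0.9915
Put-call parity: C − P = S·e^(−qT) − K·e^(−rT) = 440·0.9960 − 360·0.9915 = 438.2400 − 356.9400 = 81.3000
P = C − (C − P) = 91.61 − (81.3000) = 10.3100

10.31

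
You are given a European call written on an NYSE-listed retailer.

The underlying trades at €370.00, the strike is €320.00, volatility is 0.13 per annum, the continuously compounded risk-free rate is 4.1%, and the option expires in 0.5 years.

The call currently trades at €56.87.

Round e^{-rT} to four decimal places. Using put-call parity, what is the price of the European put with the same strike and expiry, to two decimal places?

e^(−rT) = e^(−0.041·0.5) = 0.9797
Put-call parity: C − P = S − K·e^(−rT) = 370 − 320·0.9797 = 370 − 313.5040 = 56.4960
P = C − (C − P) = 56.87 − (56.4960) = 0.3740

€0.37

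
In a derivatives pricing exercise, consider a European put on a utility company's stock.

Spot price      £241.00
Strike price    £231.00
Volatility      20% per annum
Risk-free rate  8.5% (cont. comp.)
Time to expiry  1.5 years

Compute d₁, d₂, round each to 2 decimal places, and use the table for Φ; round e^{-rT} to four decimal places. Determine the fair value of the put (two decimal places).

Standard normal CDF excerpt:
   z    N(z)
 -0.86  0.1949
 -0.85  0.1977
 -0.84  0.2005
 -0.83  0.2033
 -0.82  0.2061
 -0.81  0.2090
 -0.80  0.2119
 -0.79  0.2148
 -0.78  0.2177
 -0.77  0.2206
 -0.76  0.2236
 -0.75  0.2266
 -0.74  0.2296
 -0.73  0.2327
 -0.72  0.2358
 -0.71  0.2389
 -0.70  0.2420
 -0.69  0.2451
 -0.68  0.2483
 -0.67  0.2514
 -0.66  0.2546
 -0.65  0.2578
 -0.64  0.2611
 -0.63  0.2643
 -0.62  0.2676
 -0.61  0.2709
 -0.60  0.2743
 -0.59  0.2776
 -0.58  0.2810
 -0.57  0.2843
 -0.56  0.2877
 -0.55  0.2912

£8.14

T = 1.5;  σ√T = 0.2449
d₁ = [ln(241/231) + (0.085 + ½·0.2²)·1.5] / (σ√T) = (0.0424 + 0.1575) / 0.2449 = 0.8160 ⇒ 0.82
d₂ = 0.8160 − 0.2449 = 0.5711 ⇒ 0.57
e^(−rT) = e^(−0.085·1.5) = 0.8803
N(−d₂) = N(-0.57) = 0.2843;  N(−d₁) = N(-0.82) = 0.2061
P = 231·0.8803·0.2843 − 241·0.2061 = 57.8122 − 49.6701 = 8.1421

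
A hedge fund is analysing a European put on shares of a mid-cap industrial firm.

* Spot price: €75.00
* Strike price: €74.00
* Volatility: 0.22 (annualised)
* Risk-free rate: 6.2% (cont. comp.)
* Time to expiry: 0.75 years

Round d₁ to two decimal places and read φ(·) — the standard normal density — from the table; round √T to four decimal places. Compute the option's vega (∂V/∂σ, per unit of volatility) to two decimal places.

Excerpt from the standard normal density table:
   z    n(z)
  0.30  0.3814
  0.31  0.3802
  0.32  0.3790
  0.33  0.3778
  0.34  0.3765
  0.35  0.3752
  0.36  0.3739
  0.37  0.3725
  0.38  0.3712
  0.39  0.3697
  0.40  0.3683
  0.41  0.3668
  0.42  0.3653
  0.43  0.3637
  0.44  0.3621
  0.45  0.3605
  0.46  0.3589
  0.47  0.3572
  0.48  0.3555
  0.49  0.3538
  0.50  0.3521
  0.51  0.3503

σ√T = 0.22 × 0.8660 = 0.1905
d₁ = [ln(75/74) + (0.062 + 0.22²/2)·0.75] / 0.1905 = [0.0134 + 0.0646] / 0.1905 = 0.4098 which rounds to 0.41
√T = √0.75 = 0.8660
φ(d₁) = φ(0.41) = 0.3668
vega = S·φ(d₁)·√T = 75·0.3668·0.8660 = 23.8237

23.82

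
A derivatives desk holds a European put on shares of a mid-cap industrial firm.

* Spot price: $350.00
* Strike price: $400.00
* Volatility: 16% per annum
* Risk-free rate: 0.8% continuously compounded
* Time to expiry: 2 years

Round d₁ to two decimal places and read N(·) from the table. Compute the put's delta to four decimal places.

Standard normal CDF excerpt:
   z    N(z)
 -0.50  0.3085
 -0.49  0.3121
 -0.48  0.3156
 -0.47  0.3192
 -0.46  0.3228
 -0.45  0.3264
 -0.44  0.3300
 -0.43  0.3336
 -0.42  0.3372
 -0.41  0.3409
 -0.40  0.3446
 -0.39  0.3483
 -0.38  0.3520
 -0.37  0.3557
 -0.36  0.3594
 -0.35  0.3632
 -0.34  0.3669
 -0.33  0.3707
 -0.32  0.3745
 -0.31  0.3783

σ√T = 0.16 × 1.4142 = 0.2263
d₁ = [ln(350/400) + (0.008 + 0.16²/2)·2] / 0.2263 = [-0.1335 + 0.0416] / 0.2263 = -0.4063 ≈ -0.41
N(d₁) = N(-0.41) = 0.3409
Δ_put = N(d₁) − 1 = 0.3409 − 1 = -0.6591

-0.6591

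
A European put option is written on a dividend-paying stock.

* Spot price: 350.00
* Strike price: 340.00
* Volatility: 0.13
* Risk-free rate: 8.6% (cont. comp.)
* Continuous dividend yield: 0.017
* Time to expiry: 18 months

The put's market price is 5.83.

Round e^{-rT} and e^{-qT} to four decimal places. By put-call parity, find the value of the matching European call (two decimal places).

48.15

e^(−qT) = e^(−0.017·1.5) = 0.9748;  e^(−rT) = e^(−0.086·1.5) = 0.8790
Put-call parity: C − P = S·e^(−qT) − K·e^(−rT) = 350·0.9748 − 340·0.8790 = 341.1800 − 298.8600 = 42.3200
C = P + (C − P) = 5.83 + (42.3200) = 48.1500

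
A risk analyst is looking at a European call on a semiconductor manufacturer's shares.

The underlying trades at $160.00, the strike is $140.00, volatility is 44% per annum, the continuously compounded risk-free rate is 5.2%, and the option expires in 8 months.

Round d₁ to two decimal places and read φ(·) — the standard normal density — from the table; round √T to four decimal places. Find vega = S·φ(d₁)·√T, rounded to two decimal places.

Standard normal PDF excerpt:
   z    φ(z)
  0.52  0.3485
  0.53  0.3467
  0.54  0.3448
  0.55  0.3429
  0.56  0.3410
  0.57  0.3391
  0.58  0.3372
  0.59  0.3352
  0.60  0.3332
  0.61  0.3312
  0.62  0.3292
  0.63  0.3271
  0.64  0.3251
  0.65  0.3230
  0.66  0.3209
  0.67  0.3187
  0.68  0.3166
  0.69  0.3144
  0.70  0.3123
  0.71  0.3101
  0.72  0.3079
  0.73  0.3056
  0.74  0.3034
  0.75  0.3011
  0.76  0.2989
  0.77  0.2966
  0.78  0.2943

σ√T = 0.44·√0.6667 = 0.3593
d₁ = [ln(160/140) + (0.052 + ½·0.44²)·0.6667] / (σ√T) = (0.1335 + 0.0992) / 0.3593 = 0.6478 → 0.65
√T = √0.6667 = 0.8165
φ(d₁) = φ(0.65) = 0.3230
vega = S·φ(d₁)·√T = 160·0.3230·0.8165 = 42.1967

42.20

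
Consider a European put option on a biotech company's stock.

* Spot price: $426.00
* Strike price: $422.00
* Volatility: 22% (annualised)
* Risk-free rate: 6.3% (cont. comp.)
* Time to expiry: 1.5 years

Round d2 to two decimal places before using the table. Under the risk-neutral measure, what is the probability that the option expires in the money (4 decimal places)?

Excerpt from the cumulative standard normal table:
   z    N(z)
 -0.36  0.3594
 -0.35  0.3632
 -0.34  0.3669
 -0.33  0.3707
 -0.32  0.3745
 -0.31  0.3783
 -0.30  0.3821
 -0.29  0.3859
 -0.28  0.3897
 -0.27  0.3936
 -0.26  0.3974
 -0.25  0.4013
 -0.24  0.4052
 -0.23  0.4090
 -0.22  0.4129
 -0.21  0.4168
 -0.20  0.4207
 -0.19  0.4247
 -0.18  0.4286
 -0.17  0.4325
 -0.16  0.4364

0.4013

σ√T = 0.22 × 1.2247 = 0.2694
d₁ = [ln(426/422) + (0.063 + 0.22²/2)·1.5] / 0.2694 = [0.0094 + 0.1308] / 0.2694 = 0.5205 → 0.52
d₂ = d₁ − σ√T = 0.5205 − 0.2694 = 0.2510 → 0.25
Pr(exercise) under Q = N(−d₂) = N(-0.25) = 0.4013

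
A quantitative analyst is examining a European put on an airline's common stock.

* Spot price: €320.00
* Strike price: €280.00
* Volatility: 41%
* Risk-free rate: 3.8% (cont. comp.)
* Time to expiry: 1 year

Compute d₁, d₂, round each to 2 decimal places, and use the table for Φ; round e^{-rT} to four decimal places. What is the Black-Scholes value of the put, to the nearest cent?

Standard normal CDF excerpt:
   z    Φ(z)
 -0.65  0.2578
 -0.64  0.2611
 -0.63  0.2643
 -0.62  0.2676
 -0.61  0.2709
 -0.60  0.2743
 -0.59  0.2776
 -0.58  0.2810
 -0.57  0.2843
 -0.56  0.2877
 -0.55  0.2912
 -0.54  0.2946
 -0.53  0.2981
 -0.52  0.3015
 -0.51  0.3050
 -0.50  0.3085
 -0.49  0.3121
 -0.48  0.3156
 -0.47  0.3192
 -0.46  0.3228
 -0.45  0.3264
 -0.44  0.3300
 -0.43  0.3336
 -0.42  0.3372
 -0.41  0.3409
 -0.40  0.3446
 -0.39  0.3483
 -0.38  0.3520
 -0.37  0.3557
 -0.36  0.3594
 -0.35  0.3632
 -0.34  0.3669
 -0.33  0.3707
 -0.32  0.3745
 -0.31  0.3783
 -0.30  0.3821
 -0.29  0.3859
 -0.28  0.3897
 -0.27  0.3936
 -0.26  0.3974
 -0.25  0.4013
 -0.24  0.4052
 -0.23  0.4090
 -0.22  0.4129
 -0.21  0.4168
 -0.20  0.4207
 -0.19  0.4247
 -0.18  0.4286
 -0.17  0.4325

σ√T = 0.41 × 1.0000 = 0.4100
ln(S/K) + (r + σ²/2)T = ln(320/280) + (0.038 + 0.41²/2)·1 = 0.1335 + 0.1220 = 0.2556
d₁ = 0.2556 / 0.4100 = 0.6234 → 0.62
d₂ = d₁ − σ√T = 0.6234 − 0.4100 = 0.2134 → 0.21
exp(−rT) = exp(−0.038·1) = 0.9627
N(−d₂) = N(-0.21) = 0.4168;  N(−d₁) = N(-0.62) = 0.2676
P = 280·0.9627·0.4168 − 320·0.2676 = 112.3509 − 85.6320 = 26.7189

€26.72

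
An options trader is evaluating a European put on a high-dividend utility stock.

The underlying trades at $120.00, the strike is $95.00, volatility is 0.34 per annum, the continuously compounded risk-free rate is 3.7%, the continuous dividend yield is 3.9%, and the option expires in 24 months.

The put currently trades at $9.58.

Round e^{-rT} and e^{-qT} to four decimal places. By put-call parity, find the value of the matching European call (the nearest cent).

$32.35

e^(−qT) = e^(−0.039·2) = 0.9250;  e^(−rT) = e^(−0.037·2) = 0.9287
Put-call parity: C − P = S·e^(−qT) − K·e^(−rT) = 120·0.9250 − 95·0.9287 = 111.0000 − 88.2265 = 22.7735
C = P + (C − P) = 9.58 + (22.7735) = 32.3535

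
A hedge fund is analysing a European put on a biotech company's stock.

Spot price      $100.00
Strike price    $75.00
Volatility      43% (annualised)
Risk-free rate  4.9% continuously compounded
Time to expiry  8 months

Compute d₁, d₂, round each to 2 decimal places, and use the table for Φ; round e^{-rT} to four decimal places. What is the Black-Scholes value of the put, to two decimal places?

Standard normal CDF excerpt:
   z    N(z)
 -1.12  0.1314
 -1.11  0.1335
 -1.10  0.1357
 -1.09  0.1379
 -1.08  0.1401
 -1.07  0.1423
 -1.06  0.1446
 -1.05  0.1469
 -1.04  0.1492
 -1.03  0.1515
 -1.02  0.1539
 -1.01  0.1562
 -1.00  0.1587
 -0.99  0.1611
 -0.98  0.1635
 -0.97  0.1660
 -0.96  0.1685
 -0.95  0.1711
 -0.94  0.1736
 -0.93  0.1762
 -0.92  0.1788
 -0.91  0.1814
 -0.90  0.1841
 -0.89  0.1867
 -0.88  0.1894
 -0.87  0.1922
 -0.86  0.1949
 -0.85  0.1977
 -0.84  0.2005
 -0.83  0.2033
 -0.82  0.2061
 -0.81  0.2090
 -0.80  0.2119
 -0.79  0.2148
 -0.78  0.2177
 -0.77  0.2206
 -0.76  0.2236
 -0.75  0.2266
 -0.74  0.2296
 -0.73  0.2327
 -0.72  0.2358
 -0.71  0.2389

σ√T = 0.43·√0.6667 = 0.3511
ln(S/K) + (r + σ²/2)T = ln(100/75) + (0.049 + 0.43²/2)·0.6667 = 0.2877 + 0.0943 = 0.3820
d₁ = 0.3820 / 0.3511 = 1.0880 which rounds to 1.09
d₂ = d₁ − σ√T = 1.0880 − 0.3511 = 0.7369 which rounds to 0.74
exp(−rT) = exp(−0.049·0.6667) = 0.9679
P = 75·0.9679·N(-0.74) − 100·N(-1.09) = 75·0.9679·0.2296 − 100·0.1379 = 16.6672 − 13.7900 = 2.8772

$2.88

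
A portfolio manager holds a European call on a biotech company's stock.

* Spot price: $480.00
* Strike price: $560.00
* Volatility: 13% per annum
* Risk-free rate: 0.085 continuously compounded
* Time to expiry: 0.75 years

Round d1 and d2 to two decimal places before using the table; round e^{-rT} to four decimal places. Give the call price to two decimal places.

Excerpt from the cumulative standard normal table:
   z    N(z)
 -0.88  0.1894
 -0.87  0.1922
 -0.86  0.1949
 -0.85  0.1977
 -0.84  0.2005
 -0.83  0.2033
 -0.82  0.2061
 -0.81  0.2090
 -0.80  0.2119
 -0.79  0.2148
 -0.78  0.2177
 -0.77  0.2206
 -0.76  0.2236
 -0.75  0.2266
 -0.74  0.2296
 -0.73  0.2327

σ√T = 0.13 × 0.8660 = 0.1126
d₁ = [ln(480/560) + (0.085 + 0.13²/2)·0.75] / 0.1126 = [-0.1542 + 0.0701] / 0.1126 = -0.7467 → -0.75
d₂ = d₁ − σ√T = -0.7467 − 0.1126 = -0.8593 → -0.86
exp(−rT) = exp(−0.085·0.75) = 0.9382
C = 480·N(-0.75) − 560·0.9382·N(-0.86) = 480·0.2266 − 560·0.9382·0.1949 = 108.7680 − 102.3989 = 6.3691

$6.37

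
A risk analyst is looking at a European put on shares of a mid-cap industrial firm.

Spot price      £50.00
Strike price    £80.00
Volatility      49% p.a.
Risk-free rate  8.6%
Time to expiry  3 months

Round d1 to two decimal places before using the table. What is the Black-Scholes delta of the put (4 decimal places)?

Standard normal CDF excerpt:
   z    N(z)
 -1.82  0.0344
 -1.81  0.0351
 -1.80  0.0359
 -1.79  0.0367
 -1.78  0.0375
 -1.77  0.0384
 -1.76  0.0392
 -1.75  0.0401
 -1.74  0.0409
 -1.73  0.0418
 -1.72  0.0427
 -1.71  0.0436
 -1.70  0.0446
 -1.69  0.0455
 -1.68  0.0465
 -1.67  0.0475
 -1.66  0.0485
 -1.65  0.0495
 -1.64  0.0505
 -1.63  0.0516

σ√T = 0.49 × 0.5000 = 0.2450
d₁ = [ln(50/80) + (0.086 + 0.49²/2)·0.25] / 0.2450 = [-0.4700 + 0.0515] / 0.2450 = -1.7081 → -1.71
N(d₁) = N(-1.71) = 0.0436
Δ_put = N(d₁) − 1 = 0.0436 − 1 = -0.9564

-0.9564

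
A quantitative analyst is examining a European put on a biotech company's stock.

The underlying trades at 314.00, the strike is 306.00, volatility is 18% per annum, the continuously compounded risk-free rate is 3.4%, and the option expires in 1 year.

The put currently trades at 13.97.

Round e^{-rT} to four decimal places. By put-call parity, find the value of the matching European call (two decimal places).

32.19

e^(−rT) = e^(−0.034·1) = 0.9666
Put-call parity: C − P = S − K·e^(−rT) = 314 − 306·0.9666 = 314 − 295.7796 = 18.2204
C = P + (C − P) = 13.97 + (18.2204) = 32.1904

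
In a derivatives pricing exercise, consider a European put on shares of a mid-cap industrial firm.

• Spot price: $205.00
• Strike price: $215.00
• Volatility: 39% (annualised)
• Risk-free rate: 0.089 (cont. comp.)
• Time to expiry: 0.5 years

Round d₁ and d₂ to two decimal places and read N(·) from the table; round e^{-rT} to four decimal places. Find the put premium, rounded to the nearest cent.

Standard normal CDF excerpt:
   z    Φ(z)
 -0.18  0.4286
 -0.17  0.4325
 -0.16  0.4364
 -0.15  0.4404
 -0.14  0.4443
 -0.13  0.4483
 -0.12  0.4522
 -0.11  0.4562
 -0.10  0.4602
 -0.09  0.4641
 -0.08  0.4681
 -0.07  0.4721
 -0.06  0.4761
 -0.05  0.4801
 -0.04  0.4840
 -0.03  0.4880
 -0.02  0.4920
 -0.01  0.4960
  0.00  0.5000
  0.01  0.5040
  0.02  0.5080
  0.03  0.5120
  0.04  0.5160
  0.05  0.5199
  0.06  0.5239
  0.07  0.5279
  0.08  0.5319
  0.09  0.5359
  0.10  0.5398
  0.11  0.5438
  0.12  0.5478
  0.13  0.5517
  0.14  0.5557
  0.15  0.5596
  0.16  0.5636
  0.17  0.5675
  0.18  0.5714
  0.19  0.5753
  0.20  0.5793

$23.18

σ√T = 0.39·√0.5 = 0.2758
d₁ = [ln(205/215) + (0.089 + 0.39²/2)·0.5] / 0.2758 = [-0.0476 + 0.0825] / 0.2758 = 0.1265 → 0.13
d₂ = d₁ − σ√T = 0.1265 − 0.2758 = -0.1492 → -0.15
exp(−rT) = exp(−0.089·0.5) = 0.9565
P = 215·0.9565·N(0.15) − 205·N(-0.13) = 215·0.9565·0.5596 − 205·0.4483 = 115.0803 − 91.9015 = 23.1788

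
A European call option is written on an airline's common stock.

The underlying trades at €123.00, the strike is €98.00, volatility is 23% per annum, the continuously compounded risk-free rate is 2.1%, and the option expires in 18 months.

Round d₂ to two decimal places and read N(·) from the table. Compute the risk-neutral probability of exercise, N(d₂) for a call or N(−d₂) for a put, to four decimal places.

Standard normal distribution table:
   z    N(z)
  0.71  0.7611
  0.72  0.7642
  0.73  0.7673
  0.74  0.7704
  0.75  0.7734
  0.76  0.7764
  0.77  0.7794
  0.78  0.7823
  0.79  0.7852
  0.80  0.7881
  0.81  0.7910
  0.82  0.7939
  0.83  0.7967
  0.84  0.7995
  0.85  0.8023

0.7823

σ√T = 0.23·√1.5 = 0.2817
ln(S/K) + (r + σ²/2)T = ln(123/98) + (0.021 + 0.23²/2)·1.5 = 0.2272 + 0.0712 = 0.2984
d₁ = 0.2984 / 0.2817 = 1.0593 ≈ 1.06
d₂ = d₁ − σ√T = 1.0593 − 0.2817 = 0.7776 ≈ 0.78
Risk-neutral Pr[S_T > K] = N(d₂) = N(0.78) = 0.7823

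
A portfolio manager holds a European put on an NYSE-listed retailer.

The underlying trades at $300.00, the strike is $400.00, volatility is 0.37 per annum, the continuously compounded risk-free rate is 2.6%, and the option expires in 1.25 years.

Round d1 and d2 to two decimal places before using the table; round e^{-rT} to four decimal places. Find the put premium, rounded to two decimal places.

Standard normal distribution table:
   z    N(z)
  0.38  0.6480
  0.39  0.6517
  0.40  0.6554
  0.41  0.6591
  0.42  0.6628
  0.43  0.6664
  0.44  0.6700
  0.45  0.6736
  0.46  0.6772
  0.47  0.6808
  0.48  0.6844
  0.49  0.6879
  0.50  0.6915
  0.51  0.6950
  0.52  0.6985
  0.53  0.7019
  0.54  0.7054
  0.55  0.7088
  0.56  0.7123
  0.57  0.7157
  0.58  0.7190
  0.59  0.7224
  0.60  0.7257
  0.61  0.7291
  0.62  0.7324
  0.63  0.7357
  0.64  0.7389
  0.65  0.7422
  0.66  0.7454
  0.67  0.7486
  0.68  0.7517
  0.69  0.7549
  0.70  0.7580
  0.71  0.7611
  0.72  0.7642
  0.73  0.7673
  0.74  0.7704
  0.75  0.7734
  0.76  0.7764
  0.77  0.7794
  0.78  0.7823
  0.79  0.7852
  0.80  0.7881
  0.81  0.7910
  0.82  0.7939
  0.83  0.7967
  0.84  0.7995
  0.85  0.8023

$109.67

σ√T = 0.37·√1.25 = 0.4137
d₁ = [ln(300/400) + (0.026 + ½·0.37²)·1.25] / (σ√T) = (-0.2877 + 0.1181) / 0.4137 = -0.4100 which rounds to -0.41
d₂ = -0.4100 − 0.4137 = -0.8237 which rounds to -0.82
exp(−rT) = exp(−0.026·1.25) = 0.9680
P = 400·0.9680·N(0.82) − 300·N(0.41) = 400·0.9680·0.7939 − 300·0.6591 = 307.3981 − 197.7300 = 109.6681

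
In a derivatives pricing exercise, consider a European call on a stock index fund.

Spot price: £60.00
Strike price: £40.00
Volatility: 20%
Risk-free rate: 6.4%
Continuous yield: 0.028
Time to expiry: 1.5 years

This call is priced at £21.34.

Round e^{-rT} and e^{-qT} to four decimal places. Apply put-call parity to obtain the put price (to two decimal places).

£0.15

e^(−qT) = e^(−0.028·1.5) = 0.9589;  e^(−rT) = e^(−0.064·1.5) = 0.9085
Put-call parity: C − P = S·e^(−qT) − K·e^(−rT) = 60·0.9589 − 40·0.9085 = 57.5340 − 36.3400 = 21.1940
P = C − (C − P) = 21.34 − (21.1940) = 0.1460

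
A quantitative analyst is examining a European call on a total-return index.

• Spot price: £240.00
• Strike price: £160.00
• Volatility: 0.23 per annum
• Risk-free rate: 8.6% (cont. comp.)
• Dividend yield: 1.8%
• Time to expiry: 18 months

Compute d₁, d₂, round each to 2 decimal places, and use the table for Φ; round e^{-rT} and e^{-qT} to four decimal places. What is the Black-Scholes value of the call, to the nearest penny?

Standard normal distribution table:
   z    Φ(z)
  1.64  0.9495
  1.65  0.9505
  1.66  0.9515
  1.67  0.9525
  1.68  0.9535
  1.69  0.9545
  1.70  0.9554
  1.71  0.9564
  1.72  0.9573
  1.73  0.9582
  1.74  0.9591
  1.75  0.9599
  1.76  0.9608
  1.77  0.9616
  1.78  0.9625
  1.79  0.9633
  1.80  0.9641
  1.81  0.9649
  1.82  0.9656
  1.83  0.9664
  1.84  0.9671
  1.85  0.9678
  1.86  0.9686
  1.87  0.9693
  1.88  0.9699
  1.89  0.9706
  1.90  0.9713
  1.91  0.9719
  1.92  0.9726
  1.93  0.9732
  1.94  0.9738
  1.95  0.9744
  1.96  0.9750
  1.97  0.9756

£93.68

σ√T = 0.23·√1.5 = 0.2817
ln(S/K) + (r − q + σ²/2)T = ln(240/160) + (0.086 − 0.018 + 0.23²/2)·1.5 = 0.4055 + 0.1417 = 0.5471
d₁ = 0.5471 / 0.2817 = 1.9423 ⇒ 1.94
d₂ = d₁ − σ√T = 1.9423 − 0.2817 = 1.6606 ⇒ 1.66
exp(−qT) = exp(−0.018·1.5) = 0.9734;  exp(−rT) = exp(−0.086·1.5) = 0.8790
N(d₁) = N(1.94) = 0.9738;  N(d₂) = N(1.66) = 0.9515
C = 240·0.9734·0.9738 − 160·0.8790·0.9515 = 227.4953 − 133.8190 = 93.6763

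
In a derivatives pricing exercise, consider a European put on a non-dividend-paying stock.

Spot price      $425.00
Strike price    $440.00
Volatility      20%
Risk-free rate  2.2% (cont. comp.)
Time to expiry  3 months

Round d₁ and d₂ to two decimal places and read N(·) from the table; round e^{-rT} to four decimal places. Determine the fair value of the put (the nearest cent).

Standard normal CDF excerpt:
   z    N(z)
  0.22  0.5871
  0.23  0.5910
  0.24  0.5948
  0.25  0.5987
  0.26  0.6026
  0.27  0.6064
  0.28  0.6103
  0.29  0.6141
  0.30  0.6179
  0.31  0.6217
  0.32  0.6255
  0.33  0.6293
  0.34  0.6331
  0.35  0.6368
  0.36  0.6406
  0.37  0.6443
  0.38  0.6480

$24.24

T = 0.25;  σ√T = 0.1000
d₁ = [ln(425/440) + (0.022 + 0.2²/2)·0.25] / 0.1000 = [-0.0347 + 0.0105] / 0.1000 = -0.2419 ≈ -0.24
d₂ = d₁ − σ√T = -0.2419 − 0.1000 = -0.3419 ≈ -0.34
e^(−rT) = e^(−0.022·0.25) = 0.9945
N(−d₂) = N(0.34) = 0.6331;  N(−d₁) = N(0.24) = 0.5948
P = 440·0.9945·0.6331 − 425·0.5948 = 277.0319 − 252.7900 = 24.2419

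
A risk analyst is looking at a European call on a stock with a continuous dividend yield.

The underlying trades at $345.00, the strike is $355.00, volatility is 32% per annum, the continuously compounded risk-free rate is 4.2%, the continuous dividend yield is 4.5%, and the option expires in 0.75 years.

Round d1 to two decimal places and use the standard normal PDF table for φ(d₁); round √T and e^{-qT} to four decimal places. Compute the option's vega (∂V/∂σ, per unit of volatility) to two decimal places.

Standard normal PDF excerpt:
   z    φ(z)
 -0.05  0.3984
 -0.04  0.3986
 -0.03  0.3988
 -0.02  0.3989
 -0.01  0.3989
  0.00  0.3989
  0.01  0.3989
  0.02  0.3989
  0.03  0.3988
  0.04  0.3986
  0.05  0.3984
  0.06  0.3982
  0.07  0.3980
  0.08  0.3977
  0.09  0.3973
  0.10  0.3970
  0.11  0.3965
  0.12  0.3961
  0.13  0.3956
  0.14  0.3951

115.19

T = 0.75;  σ√T = 0.2771
ln(S/K) + (r − q + σ²/2)T = ln(345/355) + (0.042 − 0.045 + 0.32²/2)·0.75 = -0.0286 + 0.0362 = 0.0076
d₁ = 0.0076 / 0.2771 = 0.0273 ⇒ 0.03
√T = √0.75 = 0.8660
φ(d₁) = φ(0.03) = 0.3988
exp(−qT) = exp(−0.045·0.75) = 0.9668
vega = S·exp(−qT)·φ(d₁)·√T = 345·0.9668·0.3988·0.8660 = 115.1937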